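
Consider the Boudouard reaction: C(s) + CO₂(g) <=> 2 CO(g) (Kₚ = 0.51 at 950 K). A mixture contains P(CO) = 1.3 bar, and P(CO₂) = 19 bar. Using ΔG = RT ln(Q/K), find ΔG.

ΔG = -13.8 kJ/mol

(C is a pure solid — omitted from Qₚ.)
Qₚ = P(CO)² / P(CO₂) = (1.3)² / (19) = 0.0889
ΔG = RT ln(Qₚ/Kₚ) = (8.314 J mol⁻¹ K⁻¹)(950 K) × ln(0.0889/0.51)
   = (7.898 kJ/mol)(-1.747) = -13.8 kJ/mol
ΔG < 0, so the forward reaction is spontaneous (proceeds forward).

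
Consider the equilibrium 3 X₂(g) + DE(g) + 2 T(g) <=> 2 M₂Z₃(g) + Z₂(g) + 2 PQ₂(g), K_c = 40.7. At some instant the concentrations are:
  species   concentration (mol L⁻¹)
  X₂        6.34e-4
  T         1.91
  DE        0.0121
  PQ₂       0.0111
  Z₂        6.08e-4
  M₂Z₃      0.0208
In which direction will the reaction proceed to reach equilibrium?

Q_c = [M₂Z₃]²·[Z₂]·[PQ₂]² / ([X₂]³·[DE]·[T]²) = (0.0208)²·(6.08e-4)·(0.0111)² / ((6.34e-4)³·(0.0121)·(1.91)²) = 2.88
Q_c = 2.88 < K_c = 40.7, so the forward reaction proceeds.

to the right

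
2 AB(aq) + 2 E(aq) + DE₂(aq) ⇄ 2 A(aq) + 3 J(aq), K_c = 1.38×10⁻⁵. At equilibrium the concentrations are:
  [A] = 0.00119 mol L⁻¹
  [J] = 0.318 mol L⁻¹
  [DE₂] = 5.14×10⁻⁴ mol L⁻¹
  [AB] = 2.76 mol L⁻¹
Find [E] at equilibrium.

At equilibrium, K_c = [A]²·[J]³ / ([AB]²·[E]²·[DE₂]) = 1.38×10⁻⁵.
(0.00119)²·(0.318)³ / ((2.76)²·([E])²·(5.14×10⁻⁴)) = 1.38×10⁻⁵
[E]² = 0.843 ⇒ [E] = 0.918 mol L⁻¹

[E] = 0.918 mol L⁻¹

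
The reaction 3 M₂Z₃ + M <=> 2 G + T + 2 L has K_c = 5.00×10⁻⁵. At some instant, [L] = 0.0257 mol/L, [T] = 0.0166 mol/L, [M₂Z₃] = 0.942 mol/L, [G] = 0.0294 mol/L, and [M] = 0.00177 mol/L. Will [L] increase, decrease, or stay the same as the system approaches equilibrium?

Q_c = [G]²·[T]·[L]² / ([M₂Z₃]³·[M]) = (0.0294)²·(0.0166)·(0.0257)² / ((0.942)³·(0.00177)) = 6.41×10⁻⁶
Q_c = 6.41×10⁻⁶ < K_c = 5.00×10⁻⁵: net forward reaction.
L is a product, so it increases.

increase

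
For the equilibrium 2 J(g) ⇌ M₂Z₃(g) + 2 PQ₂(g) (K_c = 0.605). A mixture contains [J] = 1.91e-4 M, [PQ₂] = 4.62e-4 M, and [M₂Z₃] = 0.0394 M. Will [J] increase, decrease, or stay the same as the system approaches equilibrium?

Q_c = [M₂Z₃]·[PQ₂]² / [J]² = (0.0394)·(4.62e-4)² / (1.91e-4)² = 0.231
Q_c = 0.231 < K_c = 0.605: net forward reaction.
J is a reactant, so it decreases.

decrease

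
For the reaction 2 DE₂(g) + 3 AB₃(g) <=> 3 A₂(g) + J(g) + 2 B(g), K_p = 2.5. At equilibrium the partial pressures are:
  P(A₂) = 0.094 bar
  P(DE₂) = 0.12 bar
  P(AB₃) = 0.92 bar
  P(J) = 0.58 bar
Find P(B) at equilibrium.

P(B) = 7.6 bar

At equilibrium, K_p = P(A₂)³·P(J)·P(B)² / (P(DE₂)²·P(AB₃)³) = 2.5.
(0.094)³·(0.58)·(P(B))² / ((0.12)²·(0.92)³) = 2.5
P(B)² = 58.2 ⇒ P(B) = 7.6 bar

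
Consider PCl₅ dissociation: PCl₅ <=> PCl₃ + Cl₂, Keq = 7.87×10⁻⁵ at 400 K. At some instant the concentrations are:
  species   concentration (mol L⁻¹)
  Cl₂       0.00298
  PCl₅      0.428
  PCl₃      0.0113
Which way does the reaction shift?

Q = [PCl₃]·[Cl₂] / [PCl₅] = (0.0113)·(0.00298) / (0.428) = 7.87×10⁻⁵
Q = 7.87×10⁻⁵ = Keq, so the system is already at equilibrium.

neither direction; the system is at equilibrium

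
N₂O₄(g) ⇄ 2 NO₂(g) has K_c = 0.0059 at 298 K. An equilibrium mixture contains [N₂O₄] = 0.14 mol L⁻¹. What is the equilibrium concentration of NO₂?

At equilibrium, K_c = [NO₂]² / [N₂O₄] = 0.0059.
([NO₂])² / (0.14) = 0.0059
[NO₂]² = 8.26e-4 ⇒ [NO₂] = 0.029 mol L⁻¹

[NO₂] = 0.029 mol L⁻¹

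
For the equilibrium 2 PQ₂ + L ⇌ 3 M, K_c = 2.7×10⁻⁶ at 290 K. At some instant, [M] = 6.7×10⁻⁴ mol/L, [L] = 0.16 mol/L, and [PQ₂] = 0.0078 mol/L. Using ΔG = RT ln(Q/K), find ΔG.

ΔG = 5.88 kJ/mol

Q_c = [M]³ / ([PQ₂]²·[L]) = (6.7×10⁻⁴)³ / ((0.0078)²·(0.16)) = 3.09×10⁻⁵
ΔG = RT ln(Q_c/K_c) = (8.314 J mol⁻¹ K⁻¹)(290 K) × ln(3.09×10⁻⁵/2.7×10⁻⁶)
   = (2.411 kJ/mol)(2.438) = 5.88 kJ/mol
ΔG > 0, so the forward reaction is non-spontaneous (proceeds in reverse).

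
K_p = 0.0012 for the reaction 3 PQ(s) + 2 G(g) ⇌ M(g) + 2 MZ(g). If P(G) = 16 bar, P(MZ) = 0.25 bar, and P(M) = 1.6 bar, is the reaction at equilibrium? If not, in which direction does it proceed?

(PQ is a pure solid — omitted from Q_p.)
Q_p = P(M)·P(MZ)² / P(G)² = (1.6)·(0.25)² / (16)² = 3.9×10⁻⁴
Q_p = 3.9×10⁻⁴ < K_p = 0.0012, so the forward reaction proceeds.

in the forward direction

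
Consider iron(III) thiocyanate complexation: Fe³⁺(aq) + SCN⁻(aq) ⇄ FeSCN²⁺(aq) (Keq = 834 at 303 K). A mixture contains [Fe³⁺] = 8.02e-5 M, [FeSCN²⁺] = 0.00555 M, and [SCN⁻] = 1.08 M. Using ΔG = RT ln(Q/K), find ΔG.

Q = [FeSCN²⁺] / ([Fe³⁺]·[SCN⁻]) = (0.00555) / ((8.02e-5)·(1.08)) = 64.1
ΔG = RT ln(Q/Keq) = (8.314 J mol⁻¹ K⁻¹)(303 K) × ln(64.1/834)
   = (2.519 kJ/mol)(-2.566) = -6.46 kJ/mol
ΔG < 0, so the forward reaction is spontaneous (proceeds forward).

ΔG = -6.46 kJ/mol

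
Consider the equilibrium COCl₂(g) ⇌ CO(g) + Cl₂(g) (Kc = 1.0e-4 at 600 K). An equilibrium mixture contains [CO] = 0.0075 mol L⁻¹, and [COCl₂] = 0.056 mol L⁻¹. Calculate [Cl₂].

At equilibrium, Kc = [CO]·[Cl₂] / [COCl₂] = 1.0e-4.
(0.0075)·([Cl₂]) / (0.056) = 1.0e-4
[Cl₂] = 7.47e-4 = 7.5e-4 mol L⁻¹

[Cl₂] = 7.5e-4 mol L⁻¹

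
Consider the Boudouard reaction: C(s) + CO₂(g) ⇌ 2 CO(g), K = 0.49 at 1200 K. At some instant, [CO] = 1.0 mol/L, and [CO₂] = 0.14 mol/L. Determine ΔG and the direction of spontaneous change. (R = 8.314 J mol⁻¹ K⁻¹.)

ΔG = 26.7 kJ/mol; the forward reaction is non-spontaneous

(C is a pure solid — omitted from Q.)
Q = [CO]² / [CO₂] = (1.0)² / (0.14) = 7.14
ΔG = RT ln(Q/K) = (8.314 J mol⁻¹ K⁻¹)(1200 K) × ln(7.14/0.49)
   = (9.977 kJ/mol)(2.679) = 26.7 kJ/mol
ΔG > 0, so the forward reaction is non-spontaneous (proceeds in reverse).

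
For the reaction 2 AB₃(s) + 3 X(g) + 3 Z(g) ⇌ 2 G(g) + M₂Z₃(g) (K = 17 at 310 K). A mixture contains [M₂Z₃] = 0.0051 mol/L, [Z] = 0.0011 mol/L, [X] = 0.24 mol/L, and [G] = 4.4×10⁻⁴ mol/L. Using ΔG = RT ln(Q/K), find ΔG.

ΔG = 2.96 kJ/mol

(AB₃ is a pure solid — omitted from Q.)
Q = [G]²·[M₂Z₃] / ([X]³·[Z]³) = (4.4×10⁻⁴)²·(0.0051) / ((0.24)³·(0.0011)³) = 53.7
ΔG = RT ln(Q/K) = (8.314 J mol⁻¹ K⁻¹)(310 K) × ln(53.7/17)
   = (2.577 kJ/mol)(1.150) = 2.96 kJ/mol
ΔG > 0, so the forward reaction is non-spontaneous (proceeds in reverse).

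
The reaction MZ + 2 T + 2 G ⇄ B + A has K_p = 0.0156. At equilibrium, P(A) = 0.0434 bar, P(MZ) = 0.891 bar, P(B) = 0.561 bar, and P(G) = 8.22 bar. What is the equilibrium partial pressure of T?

P(T) = 0.161 bar

At equilibrium, K_p = P(B)·P(A) / (P(MZ)·P(T)²·P(G)²) = 0.0156.
(0.561)·(0.0434) / ((0.891)·(P(T))²·(8.22)²) = 0.0156
P(T)² = 0.0259 ⇒ P(T) = 0.161 bar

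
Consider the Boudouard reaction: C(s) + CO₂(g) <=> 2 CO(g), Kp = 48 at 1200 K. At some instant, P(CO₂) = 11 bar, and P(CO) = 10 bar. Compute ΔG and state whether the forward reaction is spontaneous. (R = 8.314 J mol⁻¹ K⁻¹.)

(C is a pure solid — omitted from Qp.)
Qp = P(CO)² / P(CO₂) = (10)² / (11) = 9.09
ΔG = RT ln(Qp/Kp) = (8.314 J mol⁻¹ K⁻¹)(1200 K) × ln(9.09/48)
   = (9.977 kJ/mol)(-1.664) = -16.6 kJ/mol
ΔG < 0, so the forward reaction is spontaneous (proceeds forward).

ΔG = -16.6 kJ/mol; the forward reaction is spontaneous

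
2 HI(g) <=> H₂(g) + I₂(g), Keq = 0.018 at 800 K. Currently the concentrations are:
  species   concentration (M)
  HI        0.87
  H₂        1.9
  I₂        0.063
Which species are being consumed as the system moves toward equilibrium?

H₂, I₂ (products)

Q = [H₂]·[I₂] / [HI]² = (1.9)·(0.063) / (0.87)² = 0.16
Q = 0.16 > Keq = 0.018: net reverse reaction.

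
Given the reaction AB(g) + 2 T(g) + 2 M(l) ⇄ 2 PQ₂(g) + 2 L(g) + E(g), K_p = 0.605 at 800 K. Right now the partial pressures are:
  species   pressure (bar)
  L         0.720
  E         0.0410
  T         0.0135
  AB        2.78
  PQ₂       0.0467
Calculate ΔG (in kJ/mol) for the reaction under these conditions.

ΔG = -12.6 kJ/mol

(M is a pure liquid — omitted from Q_p.)
Q_p = P(PQ₂)²·P(L)²·P(E) / (P(AB)·P(T)²) = (0.0467)²·(0.720)²·(0.0410) / ((2.78)·(0.0135)²) = 0.0915
ΔG = RT ln(Q_p/K_p) = (8.314 J mol⁻¹ K⁻¹)(800 K) × ln(0.0915/0.605)
   = (6.651 kJ/mol)(-1.889) = -12.6 kJ/mol
ΔG < 0, so the forward reaction is spontaneous (proceeds forward).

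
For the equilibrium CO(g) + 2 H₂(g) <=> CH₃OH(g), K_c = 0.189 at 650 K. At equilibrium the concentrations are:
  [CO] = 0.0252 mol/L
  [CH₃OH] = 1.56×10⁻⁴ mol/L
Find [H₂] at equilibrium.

At equilibrium, K_c = [CH₃OH] / ([CO]·[H₂]²) = 0.189.
(1.56×10⁻⁴) / ((0.0252)·([H₂])²) = 0.189
[H₂]² = 0.0328 ⇒ [H₂] = 0.181 mol/L

[H₂] = 0.181 mol/L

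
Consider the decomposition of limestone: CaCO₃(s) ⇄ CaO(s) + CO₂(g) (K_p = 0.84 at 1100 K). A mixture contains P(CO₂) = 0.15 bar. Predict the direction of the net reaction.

(CaCO₃, CaO are pure solids — omitted from Q_p.)
Q_p = P(CO₂) = 0.15
Q_p = 0.15 < K_p = 0.84, so the forward reaction proceeds.

to the right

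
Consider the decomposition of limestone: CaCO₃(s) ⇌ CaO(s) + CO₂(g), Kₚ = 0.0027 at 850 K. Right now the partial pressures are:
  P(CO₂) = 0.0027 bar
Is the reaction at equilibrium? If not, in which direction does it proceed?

no net change (already at equilibrium)

(CaCO₃, CaO are pure solids — omitted from Qₚ.)
Qₚ = P(CO₂) = 0.0027
Qₚ = 0.0027 = Kₚ, so the system is already at equilibrium.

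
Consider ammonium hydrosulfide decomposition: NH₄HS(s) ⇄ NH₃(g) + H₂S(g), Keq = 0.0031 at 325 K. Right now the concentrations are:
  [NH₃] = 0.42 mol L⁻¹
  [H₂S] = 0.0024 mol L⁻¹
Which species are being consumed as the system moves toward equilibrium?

NH₄HS (reactants)

(NH₄HS is a pure solid — omitted from Q.)
Q = [NH₃]·[H₂S] = (0.42)·(0.0024) = 0.0010
Q = 0.0010 < Keq = 0.0031: net forward reaction.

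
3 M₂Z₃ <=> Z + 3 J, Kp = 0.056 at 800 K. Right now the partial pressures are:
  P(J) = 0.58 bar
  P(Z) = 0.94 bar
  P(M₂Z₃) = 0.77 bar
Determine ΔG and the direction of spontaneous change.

Qp = P(Z)·P(J)³ / P(M₂Z₃)³ = (0.94)·(0.58)³ / (0.77)³ = 0.402
ΔG = RT ln(Qp/Kp) = (8.314 J mol⁻¹ K⁻¹)(800 K) × ln(0.402/0.056)
   = (6.651 kJ/mol)(1.971) = 13.1 kJ/mol
ΔG > 0, so the forward reaction is non-spontaneous (proceeds in reverse).

ΔG = 13.1 kJ/mol; the forward reaction is non-spontaneous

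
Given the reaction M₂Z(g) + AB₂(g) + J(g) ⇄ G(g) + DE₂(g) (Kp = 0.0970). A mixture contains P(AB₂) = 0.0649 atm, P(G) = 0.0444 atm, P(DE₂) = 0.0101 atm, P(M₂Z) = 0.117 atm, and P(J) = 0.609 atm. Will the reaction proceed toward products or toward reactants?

at equilibrium

Qp = P(G)·P(DE₂) / (P(M₂Z)·P(AB₂)·P(J)) = (0.0444)·(0.0101) / ((0.117)·(0.0649)·(0.609)) = 0.0970
Qp = 0.0970 = Kp, so the system is already at equilibrium.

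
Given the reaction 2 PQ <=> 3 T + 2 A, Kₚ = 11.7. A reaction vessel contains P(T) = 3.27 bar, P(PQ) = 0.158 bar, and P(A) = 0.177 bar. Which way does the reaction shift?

Qₚ = P(T)³·P(A)² / P(PQ)² = (3.27)³·(0.177)² / (0.158)² = 43.9
Qₚ = 43.9 > Kₚ = 11.7, so the reverse reaction proceeds.

toward reactants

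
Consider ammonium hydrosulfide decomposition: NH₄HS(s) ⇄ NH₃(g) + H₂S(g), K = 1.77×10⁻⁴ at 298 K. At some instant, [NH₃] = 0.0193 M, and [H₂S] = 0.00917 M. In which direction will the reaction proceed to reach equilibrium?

(NH₄HS is a pure solid — omitted from Q.)
Q = [NH₃]·[H₂S] = (0.0193)·(0.00917) = 1.77×10⁻⁴
Q = 1.77×10⁻⁴ = K, so the system is already at equilibrium.

no net change (already at equilibrium)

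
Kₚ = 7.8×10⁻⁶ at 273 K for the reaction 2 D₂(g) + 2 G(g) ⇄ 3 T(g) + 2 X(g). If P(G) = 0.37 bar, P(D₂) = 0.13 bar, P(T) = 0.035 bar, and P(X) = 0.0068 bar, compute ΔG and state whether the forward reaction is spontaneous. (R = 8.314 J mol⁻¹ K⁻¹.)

Qₚ = P(T)³·P(X)² / (P(D₂)²·P(G)²) = (0.035)³·(0.0068)² / ((0.13)²·(0.37)²) = 8.57×10⁻⁷
ΔG = RT ln(Qₚ/Kₚ) = (8.314 J mol⁻¹ K⁻¹)(273 K) × ln(8.57×10⁻⁷/7.8×10⁻⁶)
   = (2.270 kJ/mol)(-2.208) = -5.01 kJ/mol
ΔG < 0, so the forward reaction is spontaneous (proceeds forward).

ΔG = -5.01 kJ/mol; the forward reaction is spontaneous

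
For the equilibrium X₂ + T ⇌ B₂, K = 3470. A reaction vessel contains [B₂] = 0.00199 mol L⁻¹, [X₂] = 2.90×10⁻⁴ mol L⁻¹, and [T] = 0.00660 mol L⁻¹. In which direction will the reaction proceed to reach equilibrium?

forward (toward products)

Q = [B₂] / ([X₂]·[T]) = (0.00199) / ((2.90×10⁻⁴)·(0.00660)) = 1040
Q = 1040 < K = 3470, so the forward reaction proceeds.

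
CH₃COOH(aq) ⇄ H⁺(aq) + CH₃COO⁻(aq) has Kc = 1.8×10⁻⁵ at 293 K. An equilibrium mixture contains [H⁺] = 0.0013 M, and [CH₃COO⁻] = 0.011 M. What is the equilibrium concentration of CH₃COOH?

At equilibrium, Kc = [H⁺]·[CH₃COO⁻] / [CH₃COOH] = 1.8×10⁻⁵.
(0.0013)·(0.011) / ([CH₃COOH]) = 1.8×10⁻⁵
[CH₃COOH] = 0.794 = 0.79 M

[CH₃COOH] = 0.79 M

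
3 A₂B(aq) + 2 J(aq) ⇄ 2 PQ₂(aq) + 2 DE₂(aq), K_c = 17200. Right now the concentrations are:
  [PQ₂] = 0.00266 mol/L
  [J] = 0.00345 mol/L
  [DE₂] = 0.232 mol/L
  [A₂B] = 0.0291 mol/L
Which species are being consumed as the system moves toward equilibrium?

Q_c = [PQ₂]²·[DE₂]² / ([A₂B]³·[J]²) = (0.00266)²·(0.232)² / ((0.0291)³·(0.00345)²) = 1300
Q_c = 1300 < K_c = 17200: net forward reaction.

A₂B, J (reactants)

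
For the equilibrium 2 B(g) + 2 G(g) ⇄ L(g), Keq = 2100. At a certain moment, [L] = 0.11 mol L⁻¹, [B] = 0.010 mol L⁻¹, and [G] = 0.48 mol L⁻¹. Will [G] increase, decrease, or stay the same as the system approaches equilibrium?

increase

Q = [L] / ([B]²·[G]²) = (0.11) / ((0.010)²·(0.48)²) = 4800
Q = 4800 > Keq = 2100: net reverse reaction.
G is a reactant, so it increases.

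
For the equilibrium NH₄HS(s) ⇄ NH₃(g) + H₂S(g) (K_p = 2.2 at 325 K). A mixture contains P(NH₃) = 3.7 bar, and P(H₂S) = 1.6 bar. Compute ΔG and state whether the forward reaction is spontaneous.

ΔG = 2.67 kJ/mol; the forward reaction is non-spontaneous

(NH₄HS is a pure solid — omitted from Q_p.)
Q_p = P(NH₃)·P(H₂S) = (3.7)·(1.6) = 5.92
ΔG = RT ln(Q_p/K_p) = (8.314 J mol⁻¹ K⁻¹)(325 K) × ln(5.92/2.2)
   = (2.702 kJ/mol)(0.9899) = 2.67 kJ/mol
ΔG > 0, so the forward reaction is non-spontaneous (proceeds in reverse).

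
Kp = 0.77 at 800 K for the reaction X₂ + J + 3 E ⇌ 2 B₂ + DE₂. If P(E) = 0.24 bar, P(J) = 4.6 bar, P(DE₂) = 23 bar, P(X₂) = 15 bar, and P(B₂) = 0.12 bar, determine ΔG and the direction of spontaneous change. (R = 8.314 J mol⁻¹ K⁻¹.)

Qp = P(B₂)²·P(DE₂) / (P(X₂)·P(J)·P(E)³) = (0.12)²·(23) / ((15)·(4.6)·(0.24)³) = 0.347
ΔG = RT ln(Qp/Kp) = (8.314 J mol⁻¹ K⁻¹)(800 K) × ln(0.347/0.77)
   = (6.651 kJ/mol)(-0.7971) = -5.30 kJ/mol
ΔG < 0, so the forward reaction is spontaneous (proceeds forward).

ΔG = -5.30 kJ/mol; the forward reaction is spontaneous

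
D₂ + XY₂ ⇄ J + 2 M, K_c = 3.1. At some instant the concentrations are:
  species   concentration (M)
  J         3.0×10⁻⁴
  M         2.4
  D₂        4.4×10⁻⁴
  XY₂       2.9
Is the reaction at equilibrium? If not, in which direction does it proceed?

to the right

Q_c = [J]·[M]² / ([D₂]·[XY₂]) = (3.0×10⁻⁴)·(2.4)² / ((4.4×10⁻⁴)·(2.9)) = 1.4
Q_c = 1.4 < K_c = 3.1, so the forward reaction proceeds.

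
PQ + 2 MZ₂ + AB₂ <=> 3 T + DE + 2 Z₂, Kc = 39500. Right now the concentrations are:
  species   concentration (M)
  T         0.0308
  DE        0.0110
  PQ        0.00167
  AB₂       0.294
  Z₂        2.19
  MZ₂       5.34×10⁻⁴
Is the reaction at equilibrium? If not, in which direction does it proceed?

forward (toward products)

Qc = [T]³·[DE]·[Z₂]² / ([PQ]·[MZ₂]²·[AB₂]) = (0.0308)³·(0.0110)·(2.19)² / ((0.00167)·(5.34×10⁻⁴)²·(0.294)) = 11000
Qc = 11000 < Kc = 39500, so the forward reaction proceeds.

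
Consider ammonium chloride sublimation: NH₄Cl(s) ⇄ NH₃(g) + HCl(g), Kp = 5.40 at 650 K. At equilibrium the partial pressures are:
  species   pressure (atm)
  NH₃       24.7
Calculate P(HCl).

P(HCl) = 0.219 atm

(NH₄Cl is a pure solid — omitted from Kp.)
At equilibrium, Kp = P(NH₃)·P(HCl) = 5.40.
(24.7)·(P(HCl)) = 5.40
P(HCl) = 0.219 atm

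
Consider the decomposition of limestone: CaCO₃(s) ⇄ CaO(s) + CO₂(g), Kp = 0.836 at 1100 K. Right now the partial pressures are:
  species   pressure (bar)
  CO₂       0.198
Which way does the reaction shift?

to the right

(CaCO₃, CaO are pure solids — omitted from Qp.)
Qp = P(CO₂) = 0.198
Qp = 0.198 < Kp = 0.836, so the forward reaction proceeds.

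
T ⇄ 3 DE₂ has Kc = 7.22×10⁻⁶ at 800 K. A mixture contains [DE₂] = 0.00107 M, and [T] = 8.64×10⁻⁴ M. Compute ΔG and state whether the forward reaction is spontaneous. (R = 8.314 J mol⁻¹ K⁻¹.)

Qc = [DE₂]³ / [T] = (0.00107)³ / (8.64×10⁻⁴) = 1.42×10⁻⁶
ΔG = RT ln(Qc/Kc) = (8.314 J mol⁻¹ K⁻¹)(800 K) × ln(1.42×10⁻⁶/7.22×10⁻⁶)
   = (6.651 kJ/mol)(-1.626) = -10.8 kJ/mol
ΔG < 0, so the forward reaction is spontaneous (proceeds forward).

ΔG = -10.8 kJ/mol; the forward reaction is spontaneous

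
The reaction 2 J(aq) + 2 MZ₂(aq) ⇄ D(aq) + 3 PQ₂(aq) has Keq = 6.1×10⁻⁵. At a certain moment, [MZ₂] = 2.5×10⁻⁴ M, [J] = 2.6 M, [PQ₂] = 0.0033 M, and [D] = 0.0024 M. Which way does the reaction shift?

to the left

Q = [D]·[PQ₂]³ / ([J]²·[MZ₂]²) = (0.0024)·(0.0033)³ / ((2.6)²·(2.5×10⁻⁴)²) = 2.0×10⁻⁴
Q = 2.0×10⁻⁴ > Keq = 6.1×10⁻⁵, so the reverse reaction proceeds.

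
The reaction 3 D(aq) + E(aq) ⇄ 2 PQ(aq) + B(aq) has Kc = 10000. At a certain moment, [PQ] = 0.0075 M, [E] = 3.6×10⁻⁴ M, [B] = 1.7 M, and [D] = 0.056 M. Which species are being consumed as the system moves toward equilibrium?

Qc = [PQ]²·[B] / ([D]³·[E]) = (0.0075)²·(1.7) / ((0.056)³·(3.6×10⁻⁴)) = 1500
Qc = 1500 < Kc = 10000: net forward reaction.

D, E (reactants)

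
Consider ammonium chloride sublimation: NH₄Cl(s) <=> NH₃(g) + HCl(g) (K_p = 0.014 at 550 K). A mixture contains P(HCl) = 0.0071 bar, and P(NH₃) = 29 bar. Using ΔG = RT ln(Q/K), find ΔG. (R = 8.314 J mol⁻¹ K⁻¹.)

(NH₄Cl is a pure solid — omitted from Q_p.)
Q_p = P(NH₃)·P(HCl) = (29)·(0.0071) = 0.206
ΔG = RT ln(Q_p/K_p) = (8.314 J mol⁻¹ K⁻¹)(550 K) × ln(0.206/0.014)
   = (4.573 kJ/mol)(2.689) = 12.3 kJ/mol
ΔG > 0, so the forward reaction is non-spontaneous (proceeds in reverse).

ΔG = 12.3 kJ/mol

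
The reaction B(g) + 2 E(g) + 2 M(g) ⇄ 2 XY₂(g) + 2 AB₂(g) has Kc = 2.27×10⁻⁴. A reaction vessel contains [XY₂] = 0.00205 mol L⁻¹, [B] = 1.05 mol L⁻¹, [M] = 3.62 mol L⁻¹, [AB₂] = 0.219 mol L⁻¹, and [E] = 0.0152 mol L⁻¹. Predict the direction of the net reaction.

in the forward direction

Qc = [XY₂]²·[AB₂]² / ([B]·[E]²·[M]²) = (0.00205)²·(0.219)² / ((1.05)·(0.0152)²·(3.62)²) = 6.34×10⁻⁵
Qc = 6.34×10⁻⁵ < Kc = 2.27×10⁻⁴, so the forward reaction proceeds.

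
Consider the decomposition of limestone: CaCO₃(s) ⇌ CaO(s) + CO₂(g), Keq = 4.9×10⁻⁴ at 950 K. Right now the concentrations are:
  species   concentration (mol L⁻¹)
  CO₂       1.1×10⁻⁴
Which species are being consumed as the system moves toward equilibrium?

(CaCO₃, CaO are pure solids — omitted from Q.)
Q = [CO₂] = 1.1×10⁻⁴
Q = 1.1×10⁻⁴ < Keq = 4.9×10⁻⁴: net forward reaction.

CaCO₃ (reactants)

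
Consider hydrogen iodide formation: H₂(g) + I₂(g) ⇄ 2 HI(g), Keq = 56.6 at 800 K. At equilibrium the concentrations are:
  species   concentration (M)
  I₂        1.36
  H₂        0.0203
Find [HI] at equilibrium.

At equilibrium, Keq = [HI]² / ([H₂]·[I₂]) = 56.6.
([HI])² / ((0.0203)·(1.36)) = 56.6
[HI]² = 1.56 ⇒ [HI] = 1.25 M

[HI] = 1.25 M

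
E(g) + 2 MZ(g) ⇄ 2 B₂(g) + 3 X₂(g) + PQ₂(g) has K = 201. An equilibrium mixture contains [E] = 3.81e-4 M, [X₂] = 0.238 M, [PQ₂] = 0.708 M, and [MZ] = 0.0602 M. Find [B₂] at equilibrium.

At equilibrium, K = [B₂]²·[X₂]³·[PQ₂] / ([E]·[MZ]²) = 201.
([B₂])²·(0.238)³·(0.708) / ((3.81e-4)·(0.0602)²) = 201
[B₂]² = 0.0291 ⇒ [B₂] = 0.171 M

[B₂] = 0.171 M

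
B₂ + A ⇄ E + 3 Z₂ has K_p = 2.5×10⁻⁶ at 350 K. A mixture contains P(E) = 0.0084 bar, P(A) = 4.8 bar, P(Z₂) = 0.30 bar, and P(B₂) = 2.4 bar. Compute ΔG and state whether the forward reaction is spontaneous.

ΔG = 6.01 kJ/mol; the forward reaction is non-spontaneous

Q_p = P(E)·P(Z₂)³ / (P(B₂)·P(A)) = (0.0084)·(0.30)³ / ((2.4)·(4.8)) = 1.97×10⁻⁵
ΔG = RT ln(Q_p/K_p) = (8.314 J mol⁻¹ K⁻¹)(350 K) × ln(1.97×10⁻⁵/2.5×10⁻⁶)
   = (2.910 kJ/mol)(2.064) = 6.01 kJ/mol
ΔG > 0, so the forward reaction is non-spontaneous (proceeds in reverse).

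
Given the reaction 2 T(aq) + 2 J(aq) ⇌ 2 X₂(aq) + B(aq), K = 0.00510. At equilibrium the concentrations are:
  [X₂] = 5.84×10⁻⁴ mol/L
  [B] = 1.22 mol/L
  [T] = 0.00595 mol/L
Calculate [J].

At equilibrium, K = [X₂]²·[B] / ([T]²·[J]²) = 0.00510.
(5.84×10⁻⁴)²·(1.22) / ((0.00595)²·([J])²) = 0.00510
[J]² = 2.30 ⇒ [J] = 1.52 mol/L

[J] = 1.52 mol/L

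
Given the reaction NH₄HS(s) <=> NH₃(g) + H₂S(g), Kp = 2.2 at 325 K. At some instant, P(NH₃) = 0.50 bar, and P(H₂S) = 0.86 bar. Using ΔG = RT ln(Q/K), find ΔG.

(NH₄HS is a pure solid — omitted from Qp.)
Qp = P(NH₃)·P(H₂S) = (0.50)·(0.86) = 0.430
ΔG = RT ln(Qp/Kp) = (8.314 J mol⁻¹ K⁻¹)(325 K) × ln(0.430/2.2)
   = (2.702 kJ/mol)(-1.632) = -4.41 kJ/mol
ΔG < 0, so the forward reaction is spontaneous (proceeds forward).

ΔG = -4.41 kJ/mol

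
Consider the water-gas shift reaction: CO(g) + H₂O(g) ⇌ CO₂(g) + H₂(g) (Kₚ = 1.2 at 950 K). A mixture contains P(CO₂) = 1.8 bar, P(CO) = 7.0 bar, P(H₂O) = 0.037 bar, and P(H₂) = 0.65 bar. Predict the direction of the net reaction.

to the left

Qₚ = P(CO₂)·P(H₂) / (P(CO)·P(H₂O)) = (1.8)·(0.65) / ((7.0)·(0.037)) = 4.5
Qₚ = 4.5 > Kₚ = 1.2, so the reverse reaction proceeds.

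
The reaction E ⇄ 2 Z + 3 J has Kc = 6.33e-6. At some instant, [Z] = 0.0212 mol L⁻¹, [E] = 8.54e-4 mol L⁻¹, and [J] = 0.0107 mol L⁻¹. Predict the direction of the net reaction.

Qc = [Z]²·[J]³ / [E] = (0.0212)²·(0.0107)³ / (8.54e-4) = 6.45e-7
Qc = 6.45e-7 < Kc = 6.33e-6, so the forward reaction proceeds.

toward products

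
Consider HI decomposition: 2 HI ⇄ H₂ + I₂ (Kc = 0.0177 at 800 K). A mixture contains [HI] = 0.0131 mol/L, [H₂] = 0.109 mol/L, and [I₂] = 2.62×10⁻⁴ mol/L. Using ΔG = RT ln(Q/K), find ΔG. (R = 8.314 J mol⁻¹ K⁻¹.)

ΔG = 14.9 kJ/mol

Qc = [H₂]·[I₂] / [HI]² = (0.109)·(2.62×10⁻⁴) / (0.0131)² = 0.166
ΔG = RT ln(Qc/Kc) = (8.314 J mol⁻¹ K⁻¹)(800 K) × ln(0.166/0.0177)
   = (6.651 kJ/mol)(2.238) = 14.9 kJ/mol
ΔG > 0, so the forward reaction is non-spontaneous (proceeds in reverse).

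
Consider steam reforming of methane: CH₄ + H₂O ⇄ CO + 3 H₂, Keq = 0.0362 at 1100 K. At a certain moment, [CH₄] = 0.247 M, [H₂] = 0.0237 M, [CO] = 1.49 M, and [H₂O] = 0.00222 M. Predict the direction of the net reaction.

no net change (already at equilibrium)

Q = [CO]·[H₂]³ / ([CH₄]·[H₂O]) = (1.49)·(0.0237)³ / ((0.247)·(0.00222)) = 0.0362
Q = 0.0362 = Keq, so the system is already at equilibrium.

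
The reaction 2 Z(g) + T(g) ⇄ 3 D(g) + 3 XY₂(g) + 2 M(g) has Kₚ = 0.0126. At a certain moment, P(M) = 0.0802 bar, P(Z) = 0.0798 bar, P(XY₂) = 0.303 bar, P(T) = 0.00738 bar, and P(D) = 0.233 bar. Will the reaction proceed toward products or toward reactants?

Qₚ = P(D)³·P(XY₂)³·P(M)² / (P(Z)²·P(T)) = (0.233)³·(0.303)³·(0.0802)² / ((0.0798)²·(0.00738)) = 0.0482
Qₚ = 0.0482 > Kₚ = 0.0126, so the reverse reaction proceeds.

in the reverse direction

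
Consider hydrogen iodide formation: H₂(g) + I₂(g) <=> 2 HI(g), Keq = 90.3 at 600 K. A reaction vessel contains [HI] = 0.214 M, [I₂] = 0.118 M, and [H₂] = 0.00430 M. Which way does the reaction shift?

no net change (already at equilibrium)

Q = [HI]² / ([H₂]·[I₂]) = (0.214)² / ((0.00430)·(0.118)) = 90.3
Q = 90.3 = Keq, so the system is already at equilibrium.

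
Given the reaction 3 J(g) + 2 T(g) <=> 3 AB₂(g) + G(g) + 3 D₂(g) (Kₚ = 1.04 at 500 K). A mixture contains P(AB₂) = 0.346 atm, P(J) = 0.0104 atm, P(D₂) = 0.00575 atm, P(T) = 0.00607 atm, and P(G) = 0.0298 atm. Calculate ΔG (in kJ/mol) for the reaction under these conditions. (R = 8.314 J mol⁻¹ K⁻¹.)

ΔG = 7.04 kJ/mol

Qₚ = P(AB₂)³·P(G)·P(D₂)³ / (P(J)³·P(T)²) = (0.346)³·(0.0298)·(0.00575)³ / ((0.0104)³·(0.00607)²) = 5.66
ΔG = RT ln(Qₚ/Kₚ) = (8.314 J mol⁻¹ K⁻¹)(500 K) × ln(5.66/1.04)
   = (4.157 kJ/mol)(1.694) = 7.04 kJ/mol
ΔG > 0, so the forward reaction is non-spontaneous (proceeds in reverse).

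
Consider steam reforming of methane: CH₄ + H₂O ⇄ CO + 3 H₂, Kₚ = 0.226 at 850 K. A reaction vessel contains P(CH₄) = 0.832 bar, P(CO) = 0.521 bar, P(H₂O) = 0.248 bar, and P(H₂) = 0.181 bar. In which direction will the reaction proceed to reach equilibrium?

in the forward direction

Qₚ = P(CO)·P(H₂)³ / (P(CH₄)·P(H₂O)) = (0.521)·(0.181)³ / ((0.832)·(0.248)) = 0.0150
Qₚ = 0.0150 < Kₚ = 0.226, so the forward reaction proceeds.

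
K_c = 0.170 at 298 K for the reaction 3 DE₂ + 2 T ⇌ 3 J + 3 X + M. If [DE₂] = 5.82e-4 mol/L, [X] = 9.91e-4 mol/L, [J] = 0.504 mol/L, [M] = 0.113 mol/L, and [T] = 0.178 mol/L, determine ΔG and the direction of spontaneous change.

Q_c = [J]³·[X]³·[M] / ([DE₂]³·[T]²) = (0.504)³·(9.91e-4)³·(0.113) / ((5.82e-4)³·(0.178)²) = 2.25
ΔG = RT ln(Q_c/K_c) = (8.314 J mol⁻¹ K⁻¹)(298 K) × ln(2.25/0.170)
   = (2.478 kJ/mol)(2.583) = 6.40 kJ/mol
ΔG > 0, so the forward reaction is non-spontaneous (proceeds in reverse).

ΔG = 6.40 kJ/mol; the forward reaction is non-spontaneous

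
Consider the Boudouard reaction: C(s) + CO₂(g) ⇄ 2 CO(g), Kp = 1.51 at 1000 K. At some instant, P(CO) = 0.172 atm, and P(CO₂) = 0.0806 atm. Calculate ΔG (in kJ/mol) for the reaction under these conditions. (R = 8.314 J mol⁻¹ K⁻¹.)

(C is a pure solid — omitted from Qp.)
Qp = P(CO)² / P(CO₂) = (0.172)² / (0.0806) = 0.367
ΔG = RT ln(Qp/Kp) = (8.314 J mol⁻¹ K⁻¹)(1000 K) × ln(0.367/1.51)
   = (8.314 kJ/mol)(-1.415) = -11.8 kJ/mol
ΔG < 0, so the forward reaction is spontaneous (proceeds forward).

ΔG = -11.8 kJ/mol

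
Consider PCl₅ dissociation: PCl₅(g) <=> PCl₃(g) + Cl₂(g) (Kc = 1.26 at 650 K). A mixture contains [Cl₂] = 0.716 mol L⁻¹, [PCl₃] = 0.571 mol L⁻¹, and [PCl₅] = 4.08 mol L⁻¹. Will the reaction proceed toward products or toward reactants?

Qc = [PCl₃]·[Cl₂] / [PCl₅] = (0.571)·(0.716) / (4.08) = 0.100
Qc = 0.100 < Kc = 1.26, so the forward reaction proceeds.

to the right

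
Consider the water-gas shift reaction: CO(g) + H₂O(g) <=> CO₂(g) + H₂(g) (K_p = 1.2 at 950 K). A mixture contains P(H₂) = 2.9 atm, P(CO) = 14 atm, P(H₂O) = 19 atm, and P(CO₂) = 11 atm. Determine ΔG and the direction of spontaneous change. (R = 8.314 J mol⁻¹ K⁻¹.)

Q_p = P(CO₂)·P(H₂) / (P(CO)·P(H₂O)) = (11)·(2.9) / ((14)·(19)) = 0.120
ΔG = RT ln(Q_p/K_p) = (8.314 J mol⁻¹ K⁻¹)(950 K) × ln(0.120/1.2)
   = (7.898 kJ/mol)(-2.303) = -18.2 kJ/mol
ΔG < 0, so the forward reaction is spontaneous (proceeds forward).

ΔG = -18.2 kJ/mol; the forward reaction is spontaneous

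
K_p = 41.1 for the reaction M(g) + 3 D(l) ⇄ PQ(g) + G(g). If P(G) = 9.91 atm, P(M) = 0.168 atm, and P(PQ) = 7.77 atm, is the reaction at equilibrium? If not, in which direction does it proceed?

reverse (toward reactants)

(D is a pure liquid — omitted from Q_p.)
Q_p = P(PQ)·P(G) / P(M) = (7.77)·(9.91) / (0.168) = 458
Q_p = 458 > K_p = 41.1, so the reverse reaction proceeds.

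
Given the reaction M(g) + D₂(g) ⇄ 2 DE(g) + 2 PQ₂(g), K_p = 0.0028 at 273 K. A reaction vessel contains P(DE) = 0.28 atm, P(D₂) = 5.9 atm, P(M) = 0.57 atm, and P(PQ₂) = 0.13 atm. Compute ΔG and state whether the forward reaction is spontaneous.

ΔG = -4.45 kJ/mol; the forward reaction is spontaneous

Q_p = P(DE)²·P(PQ₂)² / (P(M)·P(D₂)) = (0.28)²·(0.13)² / ((0.57)·(5.9)) = 3.94×10⁻⁴
ΔG = RT ln(Q_p/K_p) = (8.314 J mol⁻¹ K⁻¹)(273 K) × ln(3.94×10⁻⁴/0.0028)
   = (2.270 kJ/mol)(-1.961) = -4.45 kJ/mol
ΔG < 0, so the forward reaction is spontaneous (proceeds forward).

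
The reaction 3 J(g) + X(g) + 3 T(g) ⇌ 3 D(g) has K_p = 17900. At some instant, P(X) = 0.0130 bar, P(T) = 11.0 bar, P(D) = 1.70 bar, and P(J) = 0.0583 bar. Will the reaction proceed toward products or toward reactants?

in the forward direction

Q_p = P(D)³ / (P(J)³·P(X)·P(T)³) = (1.70)³ / ((0.0583)³·(0.0130)·(11.0)³) = 1430
Q_p = 1430 < K_p = 17900, so the forward reaction proceeds.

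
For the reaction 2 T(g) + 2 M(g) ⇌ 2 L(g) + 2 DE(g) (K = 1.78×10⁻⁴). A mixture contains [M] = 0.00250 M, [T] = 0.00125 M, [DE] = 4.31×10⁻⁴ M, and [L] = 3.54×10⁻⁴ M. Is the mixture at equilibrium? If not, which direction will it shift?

Q = [L]²·[DE]² / ([T]²·[M]²) = (3.54×10⁻⁴)²·(4.31×10⁻⁴)² / ((0.00125)²·(0.00250)²) = 0.00238
Q = 0.00238 > K = 1.78×10⁻⁴: net reverse reaction.

no; Q > K, reaction proceeds in reverse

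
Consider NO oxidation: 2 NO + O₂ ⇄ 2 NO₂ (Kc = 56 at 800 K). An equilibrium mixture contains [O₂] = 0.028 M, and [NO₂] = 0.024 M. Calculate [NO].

[NO] = 0.019 M

At equilibrium, Kc = [NO₂]² / ([NO]²·[O₂]) = 56.
(0.024)² / (([NO])²·(0.028)) = 56
[NO]² = 3.67×10⁻⁴ ⇒ [NO] = 0.019 M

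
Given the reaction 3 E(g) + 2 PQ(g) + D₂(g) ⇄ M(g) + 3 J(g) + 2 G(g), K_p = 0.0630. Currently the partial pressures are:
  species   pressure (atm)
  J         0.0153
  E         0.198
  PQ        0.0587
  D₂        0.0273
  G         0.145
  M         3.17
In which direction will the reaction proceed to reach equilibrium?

in the reverse direction

Q_p = P(M)·P(J)³·P(G)² / (P(E)³·P(PQ)²·P(D₂)) = (3.17)·(0.0153)³·(0.145)² / ((0.198)³·(0.0587)²·(0.0273)) = 0.327
Q_p = 0.327 > K_p = 0.0630, so the reverse reaction proceeds.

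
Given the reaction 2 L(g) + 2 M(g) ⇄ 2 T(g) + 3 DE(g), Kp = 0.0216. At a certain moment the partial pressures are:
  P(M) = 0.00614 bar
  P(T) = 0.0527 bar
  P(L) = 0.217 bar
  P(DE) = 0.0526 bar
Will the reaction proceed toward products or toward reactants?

Qp = P(T)²·P(DE)³ / (P(L)²·P(M)²) = (0.0527)²·(0.0526)³ / ((0.217)²·(0.00614)²) = 0.228
Qp = 0.228 > Kp = 0.0216, so the reverse reaction proceeds.

reverse (toward reactants)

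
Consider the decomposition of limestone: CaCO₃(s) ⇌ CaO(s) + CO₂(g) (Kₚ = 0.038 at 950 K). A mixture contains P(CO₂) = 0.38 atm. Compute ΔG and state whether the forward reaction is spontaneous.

ΔG = 18.2 kJ/mol; the forward reaction is non-spontaneous

(CaCO₃, CaO are pure solids — omitted from Qₚ.)
Qₚ = P(CO₂) = 0.380
ΔG = RT ln(Qₚ/Kₚ) = (8.314 J mol⁻¹ K⁻¹)(950 K) × ln(0.380/0.038)
   = (7.898 kJ/mol)(2.303) = 18.2 kJ/mol
ΔG > 0, so the forward reaction is non-spontaneous (proceeds in reverse).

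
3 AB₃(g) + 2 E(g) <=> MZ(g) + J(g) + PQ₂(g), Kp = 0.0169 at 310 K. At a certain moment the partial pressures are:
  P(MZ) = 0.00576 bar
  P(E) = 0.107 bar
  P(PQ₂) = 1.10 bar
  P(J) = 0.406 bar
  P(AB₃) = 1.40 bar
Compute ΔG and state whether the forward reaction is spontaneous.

Qp = P(MZ)·P(J)·P(PQ₂) / (P(AB₃)³·P(E)²) = (0.00576)·(0.406)·(1.10) / ((1.40)³·(0.107)²) = 0.0819
ΔG = RT ln(Qp/Kp) = (8.314 J mol⁻¹ K⁻¹)(310 K) × ln(0.0819/0.0169)
   = (2.577 kJ/mol)(1.578) = 4.07 kJ/mol
ΔG > 0, so the forward reaction is non-spontaneous (proceeds in reverse).

ΔG = 4.07 kJ/mol; the forward reaction is non-spontaneous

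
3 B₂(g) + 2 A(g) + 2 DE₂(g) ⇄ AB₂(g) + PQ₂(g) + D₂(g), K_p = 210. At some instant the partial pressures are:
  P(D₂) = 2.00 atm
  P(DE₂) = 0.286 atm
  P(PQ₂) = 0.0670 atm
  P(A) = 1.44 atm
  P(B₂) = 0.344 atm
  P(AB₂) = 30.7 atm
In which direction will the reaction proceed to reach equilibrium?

reverse (toward reactants)

Q_p = P(AB₂)·P(PQ₂)·P(D₂) / (P(B₂)³·P(A)²·P(DE₂)²) = (30.7)·(0.0670)·(2.00) / ((0.344)³·(1.44)²·(0.286)²) = 596
Q_p = 596 > K_p = 210, so the reverse reaction proceeds.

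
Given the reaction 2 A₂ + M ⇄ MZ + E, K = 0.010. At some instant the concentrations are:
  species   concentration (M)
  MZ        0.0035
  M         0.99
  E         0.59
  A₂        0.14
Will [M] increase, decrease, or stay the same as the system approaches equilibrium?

Q = [MZ]·[E] / ([A₂]²·[M]) = (0.0035)·(0.59) / ((0.14)²·(0.99)) = 0.11
Q = 0.11 > K = 0.010: net reverse reaction.
M is a reactant, so it increases.

increase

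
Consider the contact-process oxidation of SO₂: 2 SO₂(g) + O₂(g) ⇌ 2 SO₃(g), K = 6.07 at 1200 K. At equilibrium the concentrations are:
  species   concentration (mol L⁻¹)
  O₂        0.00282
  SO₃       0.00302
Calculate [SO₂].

[SO₂] = 0.0231 mol L⁻¹

At equilibrium, K = [SO₃]² / ([SO₂]²·[O₂]) = 6.07.
(0.00302)² / (([SO₂])²·(0.00282)) = 6.07
[SO₂]² = 5.33×10⁻⁴ ⇒ [SO₂] = 0.0231 mol L⁻¹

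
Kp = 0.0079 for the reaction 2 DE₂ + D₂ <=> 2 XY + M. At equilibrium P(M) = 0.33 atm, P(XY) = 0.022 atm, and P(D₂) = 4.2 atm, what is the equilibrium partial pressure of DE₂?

P(DE₂) = 0.069 atm

At equilibrium, Kp = P(XY)²·P(M) / (P(DE₂)²·P(D₂)) = 0.0079.
(0.022)²·(0.33) / ((P(DE₂))²·(4.2)) = 0.0079
P(DE₂)² = 0.00481 ⇒ P(DE₂) = 0.069 atm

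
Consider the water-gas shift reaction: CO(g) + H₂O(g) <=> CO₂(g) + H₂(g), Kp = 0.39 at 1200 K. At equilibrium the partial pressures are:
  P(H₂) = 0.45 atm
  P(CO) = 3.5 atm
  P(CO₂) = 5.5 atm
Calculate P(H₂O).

P(H₂O) = 1.8 atm

At equilibrium, Kp = P(CO₂)·P(H₂) / (P(CO)·P(H₂O)) = 0.39.
(5.5)·(0.45) / ((3.5)·(P(H₂O))) = 0.39
P(H₂O) = 1.81 = 1.8 atm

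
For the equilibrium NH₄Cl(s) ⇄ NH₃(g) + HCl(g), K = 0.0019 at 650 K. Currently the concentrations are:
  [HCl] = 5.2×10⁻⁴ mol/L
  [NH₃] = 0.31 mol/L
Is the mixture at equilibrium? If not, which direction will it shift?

(NH₄Cl is a pure solid — omitted from Q.)
Q = [NH₃]·[HCl] = (0.31)·(5.2×10⁻⁴) = 1.6×10⁻⁴
Q = 1.6×10⁻⁴ < K = 0.0019: net forward reaction.

no; Q < K, reaction proceeds forward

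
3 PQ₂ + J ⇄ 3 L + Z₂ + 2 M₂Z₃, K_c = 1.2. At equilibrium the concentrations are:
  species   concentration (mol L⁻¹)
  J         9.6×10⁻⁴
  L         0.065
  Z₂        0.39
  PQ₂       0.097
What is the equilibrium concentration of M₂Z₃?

[M₂Z₃] = 0.099 mol L⁻¹

At equilibrium, K_c = [L]³·[Z₂]·[M₂Z₃]² / ([PQ₂]³·[J]) = 1.2.
(0.065)³·(0.39)·([M₂Z₃])² / ((0.097)³·(9.6×10⁻⁴)) = 1.2
[M₂Z₃]² = 0.00982 ⇒ [M₂Z₃] = 0.099 mol L⁻¹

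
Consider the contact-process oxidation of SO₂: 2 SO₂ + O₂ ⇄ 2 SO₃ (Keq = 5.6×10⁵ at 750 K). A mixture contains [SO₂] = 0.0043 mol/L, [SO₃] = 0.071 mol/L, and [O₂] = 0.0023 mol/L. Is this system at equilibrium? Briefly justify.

no; Q < K, reaction proceeds forward

Q = [SO₃]² / ([SO₂]²·[O₂]) = (0.071)² / ((0.0043)²·(0.0023)) = 1.2×10⁵
Q = 1.2×10⁵ < Keq = 5.6×10⁵: net forward reaction.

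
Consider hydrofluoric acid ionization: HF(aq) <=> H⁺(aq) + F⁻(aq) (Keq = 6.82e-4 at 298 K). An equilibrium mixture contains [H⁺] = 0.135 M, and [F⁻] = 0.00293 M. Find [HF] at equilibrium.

At equilibrium, Keq = [H⁺]·[F⁻] / [HF] = 6.82e-4.
(0.135)·(0.00293) / ([HF]) = 6.82e-4
[HF] = 0.580 M

[HF] = 0.580 M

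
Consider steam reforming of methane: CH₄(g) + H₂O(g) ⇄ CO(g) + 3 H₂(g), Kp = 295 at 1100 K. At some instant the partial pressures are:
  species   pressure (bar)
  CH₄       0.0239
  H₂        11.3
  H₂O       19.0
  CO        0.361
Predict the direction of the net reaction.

in the reverse direction

Qp = P(CO)·P(H₂)³ / (P(CH₄)·P(H₂O)) = (0.361)·(11.3)³ / ((0.0239)·(19.0)) = 1150
Qp = 1150 > Kp = 295, so the reverse reaction proceeds.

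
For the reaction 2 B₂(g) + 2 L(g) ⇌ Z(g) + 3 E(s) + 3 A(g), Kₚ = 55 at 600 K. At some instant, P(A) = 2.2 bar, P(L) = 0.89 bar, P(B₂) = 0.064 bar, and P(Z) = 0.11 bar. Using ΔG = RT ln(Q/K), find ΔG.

ΔG = 9.39 kJ/mol

(E is a pure solid — omitted from Qₚ.)
Qₚ = P(Z)·P(A)³ / (P(B₂)²·P(L)²) = (0.11)·(2.2)³ / ((0.064)²·(0.89)²) = 361
ΔG = RT ln(Qₚ/Kₚ) = (8.314 J mol⁻¹ K⁻¹)(600 K) × ln(361/55)
   = (4.988 kJ/mol)(1.882) = 9.39 kJ/mol
ΔG > 0, so the forward reaction is non-spontaneous (proceeds in reverse).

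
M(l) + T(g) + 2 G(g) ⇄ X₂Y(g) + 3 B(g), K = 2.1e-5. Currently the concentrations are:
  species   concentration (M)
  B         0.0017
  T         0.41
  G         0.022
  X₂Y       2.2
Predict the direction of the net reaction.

(M is a pure liquid — omitted from Q.)
Q = [X₂Y]·[B]³ / ([T]·[G]²) = (2.2)·(0.0017)³ / ((0.41)·(0.022)²) = 5.4e-5
Q = 5.4e-5 > K = 2.1e-5, so the reverse reaction proceeds.

reverse (toward reactants)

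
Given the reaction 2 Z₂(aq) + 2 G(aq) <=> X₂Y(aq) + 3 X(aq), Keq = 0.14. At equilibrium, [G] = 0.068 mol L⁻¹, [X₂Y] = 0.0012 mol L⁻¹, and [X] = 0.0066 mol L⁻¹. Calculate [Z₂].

At equilibrium, Keq = [X₂Y]·[X]³ / ([Z₂]²·[G]²) = 0.14.
(0.0012)·(0.0066)³ / (([Z₂])²·(0.068)²) = 0.14
[Z₂]² = 5.33e-7 ⇒ [Z₂] = 7.3e-4 mol L⁻¹

[Z₂] = 7.3e-4 mol L⁻¹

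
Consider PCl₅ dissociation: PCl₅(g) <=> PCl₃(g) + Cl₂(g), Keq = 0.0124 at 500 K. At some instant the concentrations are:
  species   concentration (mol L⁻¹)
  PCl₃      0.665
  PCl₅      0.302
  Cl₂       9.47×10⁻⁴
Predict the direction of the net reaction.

toward products

Q = [PCl₃]·[Cl₂] / [PCl₅] = (0.665)·(9.47×10⁻⁴) / (0.302) = 0.00209
Q = 0.00209 < Keq = 0.0124, so the forward reaction proceeds.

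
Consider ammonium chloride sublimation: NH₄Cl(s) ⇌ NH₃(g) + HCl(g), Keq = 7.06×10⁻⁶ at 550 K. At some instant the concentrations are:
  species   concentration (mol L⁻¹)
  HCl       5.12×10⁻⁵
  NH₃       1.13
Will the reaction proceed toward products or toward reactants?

(NH₄Cl is a pure solid — omitted from Q.)
Q = [NH₃]·[HCl] = (1.13)·(5.12×10⁻⁵) = 5.79×10⁻⁵
Q = 5.79×10⁻⁵ > Keq = 7.06×10⁻⁶, so the reverse reaction proceeds.

to the left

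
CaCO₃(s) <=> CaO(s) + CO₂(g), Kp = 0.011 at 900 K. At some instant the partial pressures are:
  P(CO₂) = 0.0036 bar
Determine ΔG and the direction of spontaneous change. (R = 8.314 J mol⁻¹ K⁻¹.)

(CaCO₃, CaO are pure solids — omitted from Qp.)
Qp = P(CO₂) = 0.00360
ΔG = RT ln(Qp/Kp) = (8.314 J mol⁻¹ K⁻¹)(900 K) × ln(0.00360/0.011)
   = (7.483 kJ/mol)(-1.117) = -8.36 kJ/mol
ΔG < 0, so the forward reaction is spontaneous (proceeds forward).

ΔG = -8.36 kJ/mol; the forward reaction is spontaneous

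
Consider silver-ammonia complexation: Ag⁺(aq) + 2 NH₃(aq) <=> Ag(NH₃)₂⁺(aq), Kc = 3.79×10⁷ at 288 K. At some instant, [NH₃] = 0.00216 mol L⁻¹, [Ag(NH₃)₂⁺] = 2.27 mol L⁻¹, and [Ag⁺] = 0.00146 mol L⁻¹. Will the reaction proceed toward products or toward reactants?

toward reactants

Qc = [Ag(NH₃)₂⁺] / ([Ag⁺]·[NH₃]²) = (2.27) / ((0.00146)·(0.00216)²) = 3.33×10⁸
Qc = 3.33×10⁸ > Kc = 3.79×10⁷, so the reverse reaction proceeds.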